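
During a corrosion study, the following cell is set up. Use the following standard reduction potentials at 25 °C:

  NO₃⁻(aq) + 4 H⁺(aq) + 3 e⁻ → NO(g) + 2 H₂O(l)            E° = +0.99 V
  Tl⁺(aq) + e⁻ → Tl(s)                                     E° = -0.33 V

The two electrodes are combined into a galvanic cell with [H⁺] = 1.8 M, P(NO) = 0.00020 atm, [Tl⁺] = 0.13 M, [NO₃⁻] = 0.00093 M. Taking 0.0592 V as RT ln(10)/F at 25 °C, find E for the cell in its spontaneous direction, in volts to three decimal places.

NO₃⁻/NO is the cathode (higher E°), Tl⁺/Tl the anode: E°cell = +0.99 − (-0.33) = +1.32 V, n = 3.
Overall: NO₃⁻(aq) + 4 H⁺(aq) + 3 Tl(s) → NO(g) + 2 H₂O(l) + 3 Tl⁺(aq)
Q = P(NO)·[Tl⁺]^3 / ([NO₃⁻]·[H⁺]^4); log Q = -4.347.
E = E° − (0.0592/n) log Q = +1.32 − (0.0592/3)(-4.347) = +1.406 V.

+1.406 V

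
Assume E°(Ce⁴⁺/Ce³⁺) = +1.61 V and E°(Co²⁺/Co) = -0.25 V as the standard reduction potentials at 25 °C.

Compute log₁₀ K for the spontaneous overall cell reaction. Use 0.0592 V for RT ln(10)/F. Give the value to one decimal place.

62.8

Cathode: Ce⁴⁺/Ce³⁺; anode: Co²⁺/Co. E°cell = +1.86 V, n = 2.
log K = nE°cell / 0.0592 = (2)(+1.86) / 0.0592 = 62.8.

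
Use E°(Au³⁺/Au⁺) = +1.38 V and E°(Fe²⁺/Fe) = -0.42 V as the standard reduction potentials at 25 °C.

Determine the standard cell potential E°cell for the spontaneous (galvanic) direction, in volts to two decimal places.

+1.80 V

The Au³⁺/Au⁺ couple has the higher reduction potential, so it is the cathode; Fe²⁺/Fe is oxidised at the anode.
E°cell = E°(cathode) − E°(anode) = (+1.38) − (-0.42) = +1.80 V.
Since E°cell > 0, the reaction is spontaneous under standard conditions.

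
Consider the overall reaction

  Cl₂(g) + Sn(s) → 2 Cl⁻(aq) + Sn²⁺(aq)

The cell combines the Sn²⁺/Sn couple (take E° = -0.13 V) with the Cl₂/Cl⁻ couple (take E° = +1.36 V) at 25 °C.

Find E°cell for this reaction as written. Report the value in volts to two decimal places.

The Cl₂/Cl⁻ couple has the higher reduction potential, so it is the cathode; Sn²⁺/Sn is oxidised at the anode.
E°cell = E°(cathode) − E°(anode) = (+1.36) − (-0.13) = +1.49 V.

+1.49 V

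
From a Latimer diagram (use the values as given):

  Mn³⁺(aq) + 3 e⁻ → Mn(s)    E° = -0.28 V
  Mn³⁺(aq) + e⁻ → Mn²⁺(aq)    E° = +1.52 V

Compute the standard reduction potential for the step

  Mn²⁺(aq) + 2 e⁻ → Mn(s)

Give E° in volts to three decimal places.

-1.180 V

Sequential free energies add, so n₃E°₃ = n₁E°₁ + n₂E°₂.
With n₃ = 3, and the known step contributing 1×(+1.52) V, the unknown satisfies 2·E° = 3×(-0.28) − 1×(+1.52) = -2.360.
E° = -2.360 / 2 = -1.180 V.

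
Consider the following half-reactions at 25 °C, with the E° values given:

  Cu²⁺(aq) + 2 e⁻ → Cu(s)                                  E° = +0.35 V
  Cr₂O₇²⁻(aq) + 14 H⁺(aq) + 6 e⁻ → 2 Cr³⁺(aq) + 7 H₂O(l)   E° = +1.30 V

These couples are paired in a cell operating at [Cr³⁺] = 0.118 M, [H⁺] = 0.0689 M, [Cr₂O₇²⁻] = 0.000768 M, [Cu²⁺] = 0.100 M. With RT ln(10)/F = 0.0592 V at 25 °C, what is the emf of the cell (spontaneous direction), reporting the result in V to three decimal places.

+0.807 V

Cr₂O₇²⁻/Cr³⁺ is the cathode (higher E°), Cu²⁺/Cu the anode: E°cell = +1.30 − (+0.35) = +0.95 V, n = 6.
Overall: Cr₂O₇²⁻(aq) + 14 H⁺(aq) + 3 Cu(s) → 2 Cr³⁺(aq) + 7 H₂O(l) + 3 Cu²⁺(aq)
Q = [Cr³⁺]^2·[Cu²⁺]^3 / ([Cr₂O₇²⁻]·[H⁺]^14); log Q = 14.523.
E = E° − (0.0592/n) log Q = +0.95 − (0.0592/6)(14.523) = +0.807 V.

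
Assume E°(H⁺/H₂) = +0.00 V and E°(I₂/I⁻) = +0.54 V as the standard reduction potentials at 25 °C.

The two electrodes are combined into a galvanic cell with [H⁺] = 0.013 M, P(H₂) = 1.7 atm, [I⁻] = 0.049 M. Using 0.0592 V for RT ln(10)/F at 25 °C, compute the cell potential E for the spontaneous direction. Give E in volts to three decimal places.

I₂/I⁻ is the cathode (higher E°), H⁺/H₂ the anode: E°cell = +0.54 − (+0.00) = +0.54 V, n = 2.
Overall: I₂(s) + H₂(g) → 2 I⁻(aq) + 2 H⁺(aq)
Q = [I⁻]^2·[H⁺]^2 / (P(H₂)); log Q = -6.622.
E = E° − (0.0592/n) log Q = +0.54 − (0.0592/2)(-6.622) = +0.736 V.

+0.736 V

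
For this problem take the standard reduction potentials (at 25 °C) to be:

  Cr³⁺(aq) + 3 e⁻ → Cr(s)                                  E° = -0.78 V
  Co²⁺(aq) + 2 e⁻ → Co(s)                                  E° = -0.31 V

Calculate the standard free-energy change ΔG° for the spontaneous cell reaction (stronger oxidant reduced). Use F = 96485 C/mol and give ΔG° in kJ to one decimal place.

-272.1 kJ

Co²⁺/Co (E° = -0.31 V) is the cathode; Cr³⁺/Cr (E° = -0.78 V) is the anode, so E°cell = +0.47 V.
Balancing electrons gives n = 6 (lcm of 2 and 3).
ΔG° = −nFE° = −(6)(96485)(+0.47) = -272,088 J = -272.1 kJ.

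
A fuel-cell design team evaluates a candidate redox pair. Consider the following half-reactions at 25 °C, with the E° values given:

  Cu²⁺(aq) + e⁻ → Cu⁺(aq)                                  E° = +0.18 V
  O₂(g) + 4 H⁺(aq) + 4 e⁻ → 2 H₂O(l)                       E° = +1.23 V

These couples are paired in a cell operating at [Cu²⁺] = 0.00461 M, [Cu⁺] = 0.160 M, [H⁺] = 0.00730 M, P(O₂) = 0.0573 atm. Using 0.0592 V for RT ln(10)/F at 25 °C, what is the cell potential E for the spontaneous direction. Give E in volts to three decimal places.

O₂/H₂O is the cathode (higher E°), Cu²⁺/Cu⁺ the anode: E°cell = +1.23 − (+0.18) = +1.05 V, n = 4.
Overall: O₂(g) + 4 H⁺(aq) + 4 Cu⁺(aq) → 2 H₂O(l) + 4 Cu²⁺(aq)
Q = [Cu²⁺]^4 / (P(O₂)·[H⁺]^4·[Cu⁺]^4); log Q = 3.627.
E = E° − (0.0592/n) log Q = +1.05 − (0.0592/4)(3.627) = +0.996 V.

+0.996 V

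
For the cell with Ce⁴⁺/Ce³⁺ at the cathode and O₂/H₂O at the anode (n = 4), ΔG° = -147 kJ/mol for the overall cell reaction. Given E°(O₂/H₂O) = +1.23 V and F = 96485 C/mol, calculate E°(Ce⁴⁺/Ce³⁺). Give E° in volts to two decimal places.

E°cell = −ΔG°/(nF) = −(-147×10³)/((4)(96485)) = +0.381 V.
Since Ce⁴⁺/Ce³⁺ is the cathode and O₂/H₂O the anode, E°cell = E°(Ce⁴⁺/Ce³⁺) − E°(O₂/H₂O).
So E°(Ce⁴⁺/Ce³⁺) = E°cell + E°(O₂/H₂O) = +0.381 + (+1.23) = +1.61 V.

+1.61 V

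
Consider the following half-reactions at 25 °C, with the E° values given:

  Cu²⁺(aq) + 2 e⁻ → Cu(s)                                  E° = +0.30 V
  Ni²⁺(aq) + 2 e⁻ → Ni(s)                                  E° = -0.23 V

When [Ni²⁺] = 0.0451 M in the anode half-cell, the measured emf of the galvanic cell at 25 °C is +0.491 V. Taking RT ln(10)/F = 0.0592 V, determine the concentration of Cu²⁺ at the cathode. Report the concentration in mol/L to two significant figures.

0.0022 M

Cu²⁺/Cu is the cathode, Ni²⁺/Ni the anode: E°cell = +0.53 V, n = 2.
Overall reaction: Cu²⁺(aq) + Ni(s) → Cu(s) + Ni²⁺(aq); Q = [Ni²⁺]^1/[Cu²⁺]^1.
From E = E° − (0.0592/n) log Q: log Q = (E° − E)·n/0.0592 = (+0.53 − (+0.491))·2/0.0592 = 1.3176.
So 1·log[Cu²⁺] = 1·log(0.0451) − log Q = -1.3458 − (1.3176) = -2.6634; [Cu²⁺] = 10^(-2.6634) ≈ 0.0022 M.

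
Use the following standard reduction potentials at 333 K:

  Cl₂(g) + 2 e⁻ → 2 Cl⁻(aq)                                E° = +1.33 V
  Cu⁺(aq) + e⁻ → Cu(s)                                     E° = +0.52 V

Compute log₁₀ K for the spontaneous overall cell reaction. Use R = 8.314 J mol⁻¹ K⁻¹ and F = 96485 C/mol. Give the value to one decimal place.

24.5

Cathode: Cl₂/Cl⁻; anode: Cu⁺/Cu. E°cell = (+1.33) − (+0.52) = +0.81 V, with n = 2.
ΔG° = −nFE° = −RT ln K, so ln K = nFE°/(RT) = (2)(96485)(+0.81) / ((8.314)(333)) = 56.457.
log₁₀ K = 56.457 / ln 10 = 24.5.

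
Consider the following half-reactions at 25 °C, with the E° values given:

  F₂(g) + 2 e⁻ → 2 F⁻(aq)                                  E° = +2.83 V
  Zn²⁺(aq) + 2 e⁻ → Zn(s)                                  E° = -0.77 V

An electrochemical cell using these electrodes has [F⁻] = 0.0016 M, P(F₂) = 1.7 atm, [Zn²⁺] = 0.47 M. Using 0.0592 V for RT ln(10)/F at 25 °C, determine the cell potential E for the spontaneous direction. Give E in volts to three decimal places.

+3.782 V

F₂/F⁻ is the cathode (higher E°), Zn²⁺/Zn the anode: E°cell = +2.83 − (-0.77) = +3.60 V, n = 2.
Overall: F₂(g) + Zn(s) → 2 F⁻(aq) + Zn²⁺(aq)
Q = [F⁻]^2·[Zn²⁺] / (P(F₂)); log Q = -6.150.
E = E° − (0.0592/n) log Q = +3.60 − (0.0592/2)(-6.150) = +3.782 V.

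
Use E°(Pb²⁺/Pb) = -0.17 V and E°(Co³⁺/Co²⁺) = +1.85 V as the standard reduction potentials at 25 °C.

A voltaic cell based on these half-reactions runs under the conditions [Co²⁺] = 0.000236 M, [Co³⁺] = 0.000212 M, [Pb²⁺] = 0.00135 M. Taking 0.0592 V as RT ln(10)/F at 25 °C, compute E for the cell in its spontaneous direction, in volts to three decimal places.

+2.102 V

Co³⁺/Co²⁺ is the cathode (higher E°), Pb²⁺/Pb the anode: E°cell = +1.85 − (-0.17) = +2.02 V, n = 2.
Overall: 2 Co³⁺(aq) + Pb(s) → 2 Co²⁺(aq) + Pb²⁺(aq)
Q = [Co²⁺]^2·[Pb²⁺] / ([Co³⁺]^2); log Q = -2.777.
E = E° − (0.0592/n) log Q = +2.02 − (0.0592/2)(-2.777) = +2.102 V.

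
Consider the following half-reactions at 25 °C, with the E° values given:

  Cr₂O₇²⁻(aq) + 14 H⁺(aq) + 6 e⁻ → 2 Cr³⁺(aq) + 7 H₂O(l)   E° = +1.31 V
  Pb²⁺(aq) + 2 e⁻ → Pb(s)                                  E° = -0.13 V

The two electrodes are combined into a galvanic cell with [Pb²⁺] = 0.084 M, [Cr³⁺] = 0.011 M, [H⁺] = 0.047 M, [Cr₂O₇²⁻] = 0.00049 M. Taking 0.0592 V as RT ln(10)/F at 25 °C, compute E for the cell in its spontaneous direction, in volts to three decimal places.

Cr₂O₇²⁻/Cr³⁺ is the cathode (higher E°), Pb²⁺/Pb the anode: E°cell = +1.31 − (-0.13) = +1.44 V, n = 6.
Overall: Cr₂O₇²⁻(aq) + 14 H⁺(aq) + 3 Pb(s) → 2 Cr³⁺(aq) + 7 H₂O(l) + 3 Pb²⁺(aq)
Q = [Cr³⁺]^2·[Pb²⁺]^3 / ([Cr₂O₇²⁻]·[H⁺]^14); log Q = 14.756.
E = E° − (0.0592/n) log Q = +1.44 − (0.0592/6)(14.756) = +1.294 V.

+1.294 V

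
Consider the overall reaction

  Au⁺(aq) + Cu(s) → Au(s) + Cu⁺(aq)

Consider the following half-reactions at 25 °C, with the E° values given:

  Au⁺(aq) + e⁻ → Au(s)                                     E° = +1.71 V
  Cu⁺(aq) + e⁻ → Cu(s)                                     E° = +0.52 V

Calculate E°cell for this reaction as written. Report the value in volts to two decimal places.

The Au⁺/Au couple has the higher reduction potential, so it is the cathode; Cu⁺/Cu is oxidised at the anode.
E°cell = E°(cathode) − E°(anode) = (+1.71) − (+0.52) = +1.19 V.
Since E°cell > 0, the reaction is spontaneous under standard conditions.

+1.19 V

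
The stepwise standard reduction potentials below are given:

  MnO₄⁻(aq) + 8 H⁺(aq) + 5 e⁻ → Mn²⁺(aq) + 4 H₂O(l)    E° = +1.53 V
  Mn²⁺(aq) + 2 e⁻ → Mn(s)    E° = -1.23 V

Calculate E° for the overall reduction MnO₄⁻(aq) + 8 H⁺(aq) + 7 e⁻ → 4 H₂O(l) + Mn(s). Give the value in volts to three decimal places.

Since ΔG° = −nFE° is additive over sequential reductions, n₃E°₃ = n₁E°₁ + n₂E°₂.
E°₃ = (5×+1.53 + 2×-1.23) / 7 = (+5.190) / 7 = +0.741 V.

+0.741 V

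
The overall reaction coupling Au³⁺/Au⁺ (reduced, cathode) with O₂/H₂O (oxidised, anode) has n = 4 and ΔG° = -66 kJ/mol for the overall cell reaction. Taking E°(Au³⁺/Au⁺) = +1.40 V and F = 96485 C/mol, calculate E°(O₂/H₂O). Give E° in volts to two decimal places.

+1.23 V

E°cell = −ΔG°/(nF) = −(-66×10³)/((4)(96485)) = +0.171 V.
Since Au³⁺/Au⁺ is the cathode and O₂/H₂O the anode, E°cell = E°(Au³⁺/Au⁺) − E°(O₂/H₂O).
So E°(O₂/H₂O) = E°(Au³⁺/Au⁺) − E°cell = (+1.40) − (+0.171) = +1.23 V.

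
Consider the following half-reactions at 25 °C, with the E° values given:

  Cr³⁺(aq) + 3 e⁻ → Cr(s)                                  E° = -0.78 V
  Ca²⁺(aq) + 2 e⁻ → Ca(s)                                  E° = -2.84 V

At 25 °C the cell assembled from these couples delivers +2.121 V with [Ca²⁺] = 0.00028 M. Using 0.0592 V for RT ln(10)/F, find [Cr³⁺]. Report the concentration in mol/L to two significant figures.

Cr³⁺/Cr is the cathode, Ca²⁺/Ca the anode: E°cell = +2.06 V, n = 6.
Overall reaction: 2 Cr³⁺(aq) + 3 Ca(s) → 2 Cr(s) + 3 Ca²⁺(aq); Q = [Ca²⁺]^3/[Cr³⁺]^2.
From E = E° − (0.0592/n) log Q: log Q = (E° − E)·n/0.0592 = (+2.06 − (+2.121))·6/0.0592 = -6.1824.
So 2·log[Cr³⁺] = 3·log(0.00028) − log Q = -10.6585 − (-6.1824) = -4.4761; log[Cr³⁺] = -4.4761 / 2 = -2.2380; [Cr³⁺] = 10^(-2.2380) ≈ 0.0058 M.

0.0058 M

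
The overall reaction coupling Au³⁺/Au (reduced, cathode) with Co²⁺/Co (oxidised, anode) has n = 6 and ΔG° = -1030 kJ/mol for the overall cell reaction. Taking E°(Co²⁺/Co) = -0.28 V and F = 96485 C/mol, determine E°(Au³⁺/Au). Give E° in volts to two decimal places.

+1.50 V

E°cell = −ΔG°/(nF) = −(-1030×10³)/((6)(96485)) = +1.779 V.
Since Au³⁺/Au is the cathode and Co²⁺/Co the anode, E°cell = E°(Au³⁺/Au) − E°(Co²⁺/Co).
So E°(Au³⁺/Au) = E°cell + E°(Co²⁺/Co) = +1.779 + (-0.28) = +1.50 V.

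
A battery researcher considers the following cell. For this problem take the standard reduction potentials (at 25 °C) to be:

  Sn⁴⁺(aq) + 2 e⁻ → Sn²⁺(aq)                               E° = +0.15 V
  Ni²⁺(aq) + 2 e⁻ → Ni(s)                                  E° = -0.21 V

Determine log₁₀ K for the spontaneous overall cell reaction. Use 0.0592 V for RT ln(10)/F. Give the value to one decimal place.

Cathode: Sn⁴⁺/Sn²⁺; anode: Ni²⁺/Ni. E°cell = +0.36 V, n = 2.
log K = nE°cell / 0.0592 = (2)(+0.36) / 0.0592 = 12.2.

12.2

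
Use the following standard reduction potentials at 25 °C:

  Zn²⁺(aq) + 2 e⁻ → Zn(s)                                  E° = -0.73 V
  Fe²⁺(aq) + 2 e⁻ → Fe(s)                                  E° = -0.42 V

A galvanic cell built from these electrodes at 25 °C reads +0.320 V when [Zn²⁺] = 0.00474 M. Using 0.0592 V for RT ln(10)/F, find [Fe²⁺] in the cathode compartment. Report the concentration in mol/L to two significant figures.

0.010 M

Fe²⁺/Fe is the cathode, Zn²⁺/Zn the anode: E°cell = +0.31 V, n = 2.
Overall reaction: Fe²⁺(aq) + Zn(s) → Fe(s) + Zn²⁺(aq); Q = [Zn²⁺]^1/[Fe²⁺]^1.
From E = E° − (0.0592/n) log Q: log Q = (E° − E)·n/0.0592 = (+0.31 − (+0.320))·2/0.0592 = -0.3378.
So 1·log[Fe²⁺] = 1·log(0.00474) − log Q = -2.3242 − (-0.3378) = -1.9864; [Fe²⁺] = 10^(-1.9864) ≈ 0.010 M.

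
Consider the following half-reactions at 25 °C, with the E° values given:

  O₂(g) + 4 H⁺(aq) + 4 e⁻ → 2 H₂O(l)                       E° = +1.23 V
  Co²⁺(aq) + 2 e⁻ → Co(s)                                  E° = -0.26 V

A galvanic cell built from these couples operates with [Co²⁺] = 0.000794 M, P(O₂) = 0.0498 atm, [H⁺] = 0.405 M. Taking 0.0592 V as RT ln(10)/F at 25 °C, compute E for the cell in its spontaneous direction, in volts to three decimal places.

+1.539 V

O₂/H₂O is the cathode (higher E°), Co²⁺/Co the anode: E°cell = +1.23 − (-0.26) = +1.49 V, n = 4.
Overall: O₂(g) + 4 H⁺(aq) + 2 Co(s) → 2 H₂O(l) + 2 Co²⁺(aq)
Q = [Co²⁺]^2 / (P(O₂)·[H⁺]^4); log Q = -3.327.
E = E° − (0.0592/n) log Q = +1.49 − (0.0592/4)(-3.327) = +1.539 V.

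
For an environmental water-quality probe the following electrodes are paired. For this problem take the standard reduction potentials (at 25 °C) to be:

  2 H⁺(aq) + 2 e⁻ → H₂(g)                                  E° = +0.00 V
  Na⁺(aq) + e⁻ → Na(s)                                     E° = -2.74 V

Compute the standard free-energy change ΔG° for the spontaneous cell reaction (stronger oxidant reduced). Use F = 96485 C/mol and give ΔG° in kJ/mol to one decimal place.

H⁺/H₂ (E° = +0.00 V) is the cathode; Na⁺/Na (E° = -2.74 V) is the anode, so E°cell = +2.74 V.
Balancing electrons gives n = 2 (lcm of 2 and 1).
ΔG° = −nFE° = −(2)(96485)(+2.74) = -528,738 J = -528.7 kJ/mol.

-528.7 kJ/mol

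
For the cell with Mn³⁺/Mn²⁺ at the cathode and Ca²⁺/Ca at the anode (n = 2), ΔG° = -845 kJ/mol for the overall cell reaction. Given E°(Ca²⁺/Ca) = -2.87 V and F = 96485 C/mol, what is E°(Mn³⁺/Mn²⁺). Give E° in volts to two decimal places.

+1.51 V

E°cell = −ΔG°/(nF) = −(-845×10³)/((2)(96485)) = +4.379 V.
Since Mn³⁺/Mn²⁺ is the cathode and Ca²⁺/Ca the anode, E°cell = E°(Mn³⁺/Mn²⁺) − E°(Ca²⁺/Ca).
So E°(Mn³⁺/Mn²⁺) = E°cell + E°(Ca²⁺/Ca) = +4.379 + (-2.87) = +1.51 V.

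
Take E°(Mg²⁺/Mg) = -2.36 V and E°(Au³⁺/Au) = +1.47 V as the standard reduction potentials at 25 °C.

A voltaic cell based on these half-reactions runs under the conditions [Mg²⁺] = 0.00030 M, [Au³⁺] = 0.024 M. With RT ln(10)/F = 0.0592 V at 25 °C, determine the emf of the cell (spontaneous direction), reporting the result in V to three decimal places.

+3.902 V

Au³⁺/Au is the cathode (higher E°), Mg²⁺/Mg the anode: E°cell = +1.47 − (-2.36) = +3.83 V, n = 6.
Overall: 2 Au³⁺(aq) + 3 Mg(s) → 2 Au(s) + 3 Mg²⁺(aq)
Q = [Mg²⁺]^3 / ([Au³⁺]^2); log Q = -7.329.
E = E° − (0.0592/n) log Q = +3.83 − (0.0592/6)(-7.329) = +3.902 V.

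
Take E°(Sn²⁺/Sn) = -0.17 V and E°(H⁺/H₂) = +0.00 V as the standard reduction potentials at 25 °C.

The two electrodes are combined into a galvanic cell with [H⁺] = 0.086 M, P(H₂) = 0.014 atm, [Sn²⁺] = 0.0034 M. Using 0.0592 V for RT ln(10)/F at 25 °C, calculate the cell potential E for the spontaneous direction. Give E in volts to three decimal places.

H⁺/H₂ is the cathode (higher E°), Sn²⁺/Sn the anode: E°cell = +0.00 − (-0.17) = +0.17 V, n = 2.
Overall: 2 H⁺(aq) + Sn(s) → H₂(g) + Sn²⁺(aq)
Q = P(H₂)·[Sn²⁺] / ([H⁺]^2); log Q = -2.191.
E = E° − (0.0592/n) log Q = +0.17 − (0.0592/2)(-2.191) = +0.235 V.

+0.235 V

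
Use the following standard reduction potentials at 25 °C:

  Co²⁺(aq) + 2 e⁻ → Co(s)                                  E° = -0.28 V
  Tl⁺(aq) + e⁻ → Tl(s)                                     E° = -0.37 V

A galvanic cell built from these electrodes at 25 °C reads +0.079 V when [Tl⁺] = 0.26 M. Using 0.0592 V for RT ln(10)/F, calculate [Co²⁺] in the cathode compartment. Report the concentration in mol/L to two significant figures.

0.029 M

Co²⁺/Co is the cathode, Tl⁺/Tl the anode: E°cell = +0.09 V, n = 2.
Overall reaction: Co²⁺(aq) + 2 Tl(s) → Co(s) + 2 Tl⁺(aq); Q = [Tl⁺]^2/[Co²⁺]^1.
From E = E° − (0.0592/n) log Q: log Q = (E° − E)·n/0.0592 = (+0.09 − (+0.079))·2/0.0592 = 0.3716.
So 1·log[Co²⁺] = 2·log(0.26) − log Q = -1.1701 − (0.3716) = -1.5417; [Co²⁺] = 10^(-1.5417) ≈ 0.029 M.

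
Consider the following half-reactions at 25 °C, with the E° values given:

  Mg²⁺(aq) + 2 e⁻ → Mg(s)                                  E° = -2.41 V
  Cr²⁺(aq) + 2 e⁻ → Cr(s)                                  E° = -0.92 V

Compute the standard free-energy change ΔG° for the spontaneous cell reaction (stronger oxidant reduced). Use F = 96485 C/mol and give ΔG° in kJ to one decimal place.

-287.5 kJ

Cr²⁺/Cr (E° = -0.92 V) is the cathode; Mg²⁺/Mg (E° = -2.41 V) is the anode, so E°cell = +1.49 V.
Balancing electrons gives n = 2 (lcm of 2 and 2).
ΔG° = −nFE° = −(2)(96485)(+1.49) = -287,525 J = -287.5 kJ.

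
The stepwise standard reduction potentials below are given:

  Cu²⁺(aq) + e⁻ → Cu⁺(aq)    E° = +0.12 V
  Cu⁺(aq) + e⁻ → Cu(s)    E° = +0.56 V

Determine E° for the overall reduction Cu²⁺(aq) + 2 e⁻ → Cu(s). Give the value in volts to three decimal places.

Standard free energies of sequential steps add: ΔG°₃ = ΔG°₁ + ΔG°₂, so n₃E°₃ = n₁E°₁ + n₂E°₂.
E°₃ = (1×+0.12 + 1×+0.56) / 2 = (+0.680) / 2 = +0.340 V.

+0.340 V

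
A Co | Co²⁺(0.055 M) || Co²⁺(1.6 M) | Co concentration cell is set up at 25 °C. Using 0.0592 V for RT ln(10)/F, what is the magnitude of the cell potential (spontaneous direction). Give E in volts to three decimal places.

+0.043 V

For a concentration cell E°cell = 0. The 1.6 M side is the cathode (reduction is favoured where [Co²⁺] is higher).
With n = 2, E = −(0.0592/2) log([Co²⁺]ₐₙ/[Co²⁺]꜀ₐₜ) = −(0.0592/2) log(0.055/1.6) = −(0.0592/2)(-1.464) = +0.043 V.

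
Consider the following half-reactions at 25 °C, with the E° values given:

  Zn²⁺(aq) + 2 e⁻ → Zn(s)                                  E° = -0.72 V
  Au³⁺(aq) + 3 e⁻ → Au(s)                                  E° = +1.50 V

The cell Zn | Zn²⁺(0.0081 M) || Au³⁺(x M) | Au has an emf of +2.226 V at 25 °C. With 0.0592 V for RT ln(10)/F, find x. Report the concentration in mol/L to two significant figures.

0.0015 M

Au³⁺/Au is the cathode, Zn²⁺/Zn the anode: E°cell = +2.22 V, n = 6.
Overall reaction: 2 Au³⁺(aq) + 3 Zn(s) → 2 Au(s) + 3 Zn²⁺(aq); Q = [Zn²⁺]^3/[Au³⁺]^2.
From E = E° − (0.0592/n) log Q: log Q = (E° − E)·n/0.0592 = (+2.22 − (+2.226))·6/0.0592 = -0.6081.
So 2·log[Au³⁺] = 3·log(0.0081) − log Q = -6.2745 − (-0.6081) = -5.6664; log[Au³⁺] = -5.6664 / 2 = -2.8332; [Au³⁺] = 10^(-2.8332) ≈ 0.0015 M.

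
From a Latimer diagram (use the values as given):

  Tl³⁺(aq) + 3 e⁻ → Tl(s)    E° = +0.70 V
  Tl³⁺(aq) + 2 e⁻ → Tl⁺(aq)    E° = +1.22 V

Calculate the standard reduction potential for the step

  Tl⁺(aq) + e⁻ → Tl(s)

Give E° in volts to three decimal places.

-0.340 V

Sequential free energies add, so n₃E°₃ = n₁E°₁ + n₂E°₂.
With n₃ = 3, and the known step contributing 2×(+1.22) V, the unknown satisfies 1·E° = 3×(+0.70) − 2×(+1.22) = -0.340.
E° = -0.340 / 1 = -0.340 V.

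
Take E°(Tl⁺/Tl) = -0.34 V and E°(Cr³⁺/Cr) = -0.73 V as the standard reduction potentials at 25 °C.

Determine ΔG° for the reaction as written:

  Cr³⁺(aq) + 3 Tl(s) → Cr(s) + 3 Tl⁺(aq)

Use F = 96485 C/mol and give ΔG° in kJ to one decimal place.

+112.9 kJ

As written, Cr³⁺/Cr is reduced (cathode) and Tl⁺/Tl is oxidised (anode), so E°cell = (-0.73) − (-0.34) = -0.39 V.
Balancing electrons gives n = 3.
ΔG° = −nFE° = −(3)(96485)(-0.39) = 112,887 J = +112.9 kJ.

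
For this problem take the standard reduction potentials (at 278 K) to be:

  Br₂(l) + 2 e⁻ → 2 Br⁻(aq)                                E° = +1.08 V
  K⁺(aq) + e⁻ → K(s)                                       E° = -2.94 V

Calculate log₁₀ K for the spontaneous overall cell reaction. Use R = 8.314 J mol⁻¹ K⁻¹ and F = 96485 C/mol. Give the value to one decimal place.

145.8

Cathode: Br₂/Br⁻; anode: K⁺/K. E°cell = (+1.08) − (-2.94) = +4.02 V, with n = 2.
ΔG° = −nFE° = −RT ln K, so ln K = nFE°/(RT) = (2)(96485)(+4.02) / ((8.314)(278)) = 335.630.
log₁₀ K = 335.630 / ln 10 = 145.8.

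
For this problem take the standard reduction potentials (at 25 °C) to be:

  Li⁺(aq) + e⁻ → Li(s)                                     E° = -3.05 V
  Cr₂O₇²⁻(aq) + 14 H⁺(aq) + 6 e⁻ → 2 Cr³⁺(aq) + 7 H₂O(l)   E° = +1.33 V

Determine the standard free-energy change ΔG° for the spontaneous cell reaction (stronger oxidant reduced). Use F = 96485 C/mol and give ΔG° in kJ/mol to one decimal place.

-2535.6 kJ/mol

Cr₂O₇²⁻/Cr³⁺ (E° = +1.33 V) is the cathode; Li⁺/Li (E° = -3.05 V) is the anode, so E°cell = +4.38 V.
Balancing electrons gives n = 6 (lcm of 6 and 1).
ΔG° = −nFE° = −(6)(96485)(+4.38) = -2,535,626 J = -2535.6 kJ/mol.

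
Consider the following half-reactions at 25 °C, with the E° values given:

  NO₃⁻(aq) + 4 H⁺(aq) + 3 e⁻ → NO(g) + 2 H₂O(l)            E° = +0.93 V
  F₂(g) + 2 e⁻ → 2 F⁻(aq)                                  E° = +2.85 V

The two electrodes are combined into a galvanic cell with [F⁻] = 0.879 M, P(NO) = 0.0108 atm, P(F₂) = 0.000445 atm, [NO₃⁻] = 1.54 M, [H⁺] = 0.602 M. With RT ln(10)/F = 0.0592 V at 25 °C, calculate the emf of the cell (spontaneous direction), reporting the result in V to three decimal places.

+1.799 V

F₂/F⁻ is the cathode (higher E°), NO₃⁻/NO the anode: E°cell = +2.85 − (+0.93) = +1.92 V, n = 6.
Overall: 3 F₂(g) + 2 NO(g) + 4 H₂O(l) → 6 F⁻(aq) + 2 NO₃⁻(aq) + 8 H⁺(aq)
Q = [F⁻]^6·[NO₃⁻]^2·[H⁺]^8 / (P(F₂)^3·P(NO)^2); log Q = 12.264.
E = E° − (0.0592/n) log Q = +1.92 − (0.0592/6)(12.264) = +1.799 V.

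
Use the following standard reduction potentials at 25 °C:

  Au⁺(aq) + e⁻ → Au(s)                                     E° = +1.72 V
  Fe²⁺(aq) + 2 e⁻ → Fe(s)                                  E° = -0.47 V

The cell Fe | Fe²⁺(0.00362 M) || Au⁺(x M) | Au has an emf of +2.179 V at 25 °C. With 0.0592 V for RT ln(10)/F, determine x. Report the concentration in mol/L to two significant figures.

Au⁺/Au is the cathode, Fe²⁺/Fe the anode: E°cell = +2.19 V, n = 2.
Overall reaction: 2 Au⁺(aq) + Fe(s) → 2 Au(s) + Fe²⁺(aq); Q = [Fe²⁺]^1/[Au⁺]^2.
From E = E° − (0.0592/n) log Q: log Q = (E° − E)·n/0.0592 = (+2.19 − (+2.179))·2/0.0592 = 0.3716.
So 2·log[Au⁺] = 1·log(0.00362) − log Q = -2.4413 − (0.3716) = -2.8129; log[Au⁺] = -2.8129 / 2 = -1.4064; [Au⁺] = 10^(-1.4064) ≈ 0.039 M.

0.039 M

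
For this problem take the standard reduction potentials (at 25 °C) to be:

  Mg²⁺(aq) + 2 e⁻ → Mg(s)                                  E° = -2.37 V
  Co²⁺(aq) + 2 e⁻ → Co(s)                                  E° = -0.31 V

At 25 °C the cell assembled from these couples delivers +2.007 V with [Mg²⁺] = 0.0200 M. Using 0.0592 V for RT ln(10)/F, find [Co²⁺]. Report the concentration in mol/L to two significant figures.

Co²⁺/Co is the cathode, Mg²⁺/Mg the anode: E°cell = +2.06 V, n = 2.
Overall reaction: Co²⁺(aq) + Mg(s) → Co(s) + Mg²⁺(aq); Q = [Mg²⁺]^1/[Co²⁺]^1.
From E = E° − (0.0592/n) log Q: log Q = (E° − E)·n/0.0592 = (+2.06 − (+2.007))·2/0.0592 = 1.7905.
So 1·log[Co²⁺] = 1·log(0.02) − log Q = -1.6990 − (1.7905) = -3.4895; [Co²⁺] = 10^(-3.4895) ≈ 0.00032 M.

0.00032 M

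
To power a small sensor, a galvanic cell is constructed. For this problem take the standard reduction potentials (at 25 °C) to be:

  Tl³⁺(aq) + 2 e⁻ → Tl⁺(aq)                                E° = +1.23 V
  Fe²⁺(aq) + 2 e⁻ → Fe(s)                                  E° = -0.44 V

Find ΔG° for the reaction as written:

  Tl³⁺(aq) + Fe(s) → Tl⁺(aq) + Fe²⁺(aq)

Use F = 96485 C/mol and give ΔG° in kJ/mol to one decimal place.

As written, Tl³⁺/Tl⁺ is reduced (cathode) and Fe²⁺/Fe is oxidised (anode), so E°cell = (+1.23) − (-0.44) = +1.67 V.
Balancing electrons gives n = 2.
ΔG° = −nFE° = −(2)(96485)(+1.67) = -322,260 J = -322.3 kJ/mol.

-322.3 kJ/mol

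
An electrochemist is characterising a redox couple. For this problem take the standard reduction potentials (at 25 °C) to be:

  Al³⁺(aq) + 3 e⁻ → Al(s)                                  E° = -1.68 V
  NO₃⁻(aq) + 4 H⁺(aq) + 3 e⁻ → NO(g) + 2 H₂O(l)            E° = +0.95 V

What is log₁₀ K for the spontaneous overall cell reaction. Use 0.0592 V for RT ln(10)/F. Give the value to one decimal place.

Cathode: NO₃⁻/NO; anode: Al³⁺/Al. E°cell = +2.63 V, n = 3.
log K = nE°cell / 0.0592 = (3)(+2.63) / 0.0592 = 133.3.

133.3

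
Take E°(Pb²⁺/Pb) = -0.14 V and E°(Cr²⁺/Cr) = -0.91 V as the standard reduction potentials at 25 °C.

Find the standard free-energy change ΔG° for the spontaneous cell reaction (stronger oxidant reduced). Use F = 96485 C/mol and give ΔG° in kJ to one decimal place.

Pb²⁺/Pb (E° = -0.14 V) is the cathode; Cr²⁺/Cr (E° = -0.91 V) is the anode, so E°cell = +0.77 V.
Balancing electrons gives n = 2 (lcm of 2 and 2).
ΔG° = −nFE° = −(2)(96485)(+0.77) = -148,587 J = -148.6 kJ.

-148.6 kJ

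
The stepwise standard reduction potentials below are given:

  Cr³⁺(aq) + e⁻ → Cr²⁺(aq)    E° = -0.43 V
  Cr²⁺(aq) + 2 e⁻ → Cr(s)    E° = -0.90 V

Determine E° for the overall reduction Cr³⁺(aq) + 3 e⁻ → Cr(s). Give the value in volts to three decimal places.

-0.743 V

Standard free energies of sequential steps add: ΔG°₃ = ΔG°₁ + ΔG°₂, so n₃E°₃ = n₁E°₁ + n₂E°₂.
E°₃ = (1×-0.43 + 2×-0.90) / 3 = (-2.230) / 3 = -0.743 V.
Simply averaging or adding the two E° values would be wrong; the electron-weighted sum is required.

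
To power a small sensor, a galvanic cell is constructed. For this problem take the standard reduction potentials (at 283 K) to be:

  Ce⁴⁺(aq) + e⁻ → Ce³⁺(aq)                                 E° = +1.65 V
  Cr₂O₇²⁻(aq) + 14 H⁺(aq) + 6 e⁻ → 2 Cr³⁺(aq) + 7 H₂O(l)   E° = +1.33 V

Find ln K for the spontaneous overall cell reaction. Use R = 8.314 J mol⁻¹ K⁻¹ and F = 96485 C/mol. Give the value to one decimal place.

78.7

Cathode: Ce⁴⁺/Ce³⁺; anode: Cr₂O₇²⁻/Cr³⁺. E°cell = (+1.65) − (+1.33) = +0.32 V, with n = 6.
ΔG° = −nFE° = −RT ln K, so ln K = nFE°/(RT) = (6)(96485)(+0.32) / ((8.314)(283)) = 78.734.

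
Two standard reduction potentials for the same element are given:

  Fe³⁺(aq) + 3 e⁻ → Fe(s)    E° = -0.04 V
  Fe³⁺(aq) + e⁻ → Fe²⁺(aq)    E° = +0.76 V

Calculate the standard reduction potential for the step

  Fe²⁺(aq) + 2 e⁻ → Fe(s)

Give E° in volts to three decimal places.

-0.440 V

Sequential free energies add, so n₃E°₃ = n₁E°₁ + n₂E°₂.
With n₃ = 3, and the known step contributing 1×(+0.76) V, the unknown satisfies 2·E° = 3×(-0.04) − 1×(+0.76) = -0.880.
E° = -0.880 / 2 = -0.440 V.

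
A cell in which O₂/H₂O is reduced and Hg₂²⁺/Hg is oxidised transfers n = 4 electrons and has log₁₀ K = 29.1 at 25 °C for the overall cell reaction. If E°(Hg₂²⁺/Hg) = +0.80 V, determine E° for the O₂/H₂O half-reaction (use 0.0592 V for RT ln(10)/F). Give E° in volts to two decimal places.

+1.23 V

E°cell = (0.0592/n)·log K = (0.0592/4)(29.1) = +0.431 V.
Since O₂/H₂O is the cathode and Hg₂²⁺/Hg the anode, E°cell = E°(O₂/H₂O) − E°(Hg₂²⁺/Hg).
So E°(O₂/H₂O) = E°cell + E°(Hg₂²⁺/Hg) = +0.431 + (+0.80) = +1.23 V.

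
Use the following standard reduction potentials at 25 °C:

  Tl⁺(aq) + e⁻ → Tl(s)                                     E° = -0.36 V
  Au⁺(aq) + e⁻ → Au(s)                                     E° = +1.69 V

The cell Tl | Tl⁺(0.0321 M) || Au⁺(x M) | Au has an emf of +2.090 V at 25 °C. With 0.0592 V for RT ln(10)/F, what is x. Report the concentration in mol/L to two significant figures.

0.15 M

Au⁺/Au is the cathode, Tl⁺/Tl the anode: E°cell = +2.05 V, n = 1.
Overall reaction: Au⁺(aq) + Tl(s) → Au(s) + Tl⁺(aq); Q = [Tl⁺]^1/[Au⁺]^1.
From E = E° − (0.0592/n) log Q: log Q = (E° − E)·n/0.0592 = (+2.05 − (+2.090))·1/0.0592 = -0.6757.
So 1·log[Au⁺] = 1·log(0.0321) − log Q = -1.4935 − (-0.6757) = -0.8178; [Au⁺] = 10^(-0.8178) ≈ 0.15 M.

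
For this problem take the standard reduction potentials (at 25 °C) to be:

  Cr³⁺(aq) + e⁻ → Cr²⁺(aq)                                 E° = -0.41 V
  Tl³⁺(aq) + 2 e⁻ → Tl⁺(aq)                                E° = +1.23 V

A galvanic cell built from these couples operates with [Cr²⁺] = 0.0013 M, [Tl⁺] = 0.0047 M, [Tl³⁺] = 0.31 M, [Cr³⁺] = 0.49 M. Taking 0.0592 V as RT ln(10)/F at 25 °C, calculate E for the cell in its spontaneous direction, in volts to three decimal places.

+1.541 V

Tl³⁺/Tl⁺ is the cathode (higher E°), Cr³⁺/Cr²⁺ the anode: E°cell = +1.23 − (-0.41) = +1.64 V, n = 2.
Overall: Tl³⁺(aq) + 2 Cr²⁺(aq) → Tl⁺(aq) + 2 Cr³⁺(aq)
Q = [Tl⁺]·[Cr³⁺]^2 / ([Tl³⁺]·[Cr²⁺]^2); log Q = 3.333.
E = E° − (0.0592/n) log Q = +1.64 − (0.0592/2)(3.333) = +1.541 V.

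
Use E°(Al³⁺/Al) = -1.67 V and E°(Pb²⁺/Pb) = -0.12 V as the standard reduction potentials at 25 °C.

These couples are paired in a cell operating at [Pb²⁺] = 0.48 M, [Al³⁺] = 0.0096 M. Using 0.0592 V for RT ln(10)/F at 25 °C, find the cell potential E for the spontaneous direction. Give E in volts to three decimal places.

Pb²⁺/Pb is the cathode (higher E°), Al³⁺/Al the anode: E°cell = -0.12 − (-1.67) = +1.55 V, n = 6.
Overall: 3 Pb²⁺(aq) + 2 Al(s) → 3 Pb(s) + 2 Al³⁺(aq)
Q = [Al³⁺]^2 / ([Pb²⁺]^3); log Q = -3.079.
E = E° − (0.0592/n) log Q = +1.55 − (0.0592/6)(-3.079) = +1.580 V.

+1.580 V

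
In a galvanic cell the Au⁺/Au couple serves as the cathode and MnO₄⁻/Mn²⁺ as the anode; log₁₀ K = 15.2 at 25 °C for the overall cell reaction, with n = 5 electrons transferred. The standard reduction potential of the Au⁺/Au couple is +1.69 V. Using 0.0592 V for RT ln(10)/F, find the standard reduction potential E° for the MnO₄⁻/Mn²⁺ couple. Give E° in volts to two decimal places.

+1.51 V

E°cell = (0.0592/n)·log K = (0.0592/5)(15.2) = +0.180 V.
Since Au⁺/Au is the cathode and MnO₄⁻/Mn²⁺ the anode, E°cell = E°(Au⁺/Au) − E°(MnO₄⁻/Mn²⁺).
So E°(MnO₄⁻/Mn²⁺) = E°(Au⁺/Au) − E°cell = (+1.69) − (+0.180) = +1.51 V.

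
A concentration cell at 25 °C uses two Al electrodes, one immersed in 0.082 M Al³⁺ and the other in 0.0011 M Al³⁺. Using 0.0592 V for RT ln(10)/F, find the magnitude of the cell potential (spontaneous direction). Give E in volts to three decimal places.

For a concentration cell E°cell = 0. The 0.082 M side is the cathode (reduction is favoured where [Al³⁺] is higher).
With n = 3, E = −(0.0592/3) log([Al³⁺]ₐₙ/[Al³⁺]꜀ₐₜ) = −(0.0592/3) log(0.0011/0.082) = −(0.0592/3)(-1.872) = +0.037 V.

+0.037 V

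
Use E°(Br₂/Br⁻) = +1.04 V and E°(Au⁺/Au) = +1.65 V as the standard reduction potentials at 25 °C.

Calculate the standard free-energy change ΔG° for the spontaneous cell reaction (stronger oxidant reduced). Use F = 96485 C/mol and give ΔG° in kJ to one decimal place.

-117.7 kJ

Au⁺/Au (E° = +1.65 V) is the cathode; Br₂/Br⁻ (E° = +1.04 V) is the anode, so E°cell = +0.61 V.
Balancing electrons gives n = 2 (lcm of 1 and 2).
ΔG° = −nFE° = −(2)(96485)(+0.61) = -117,712 J = -117.7 kJ.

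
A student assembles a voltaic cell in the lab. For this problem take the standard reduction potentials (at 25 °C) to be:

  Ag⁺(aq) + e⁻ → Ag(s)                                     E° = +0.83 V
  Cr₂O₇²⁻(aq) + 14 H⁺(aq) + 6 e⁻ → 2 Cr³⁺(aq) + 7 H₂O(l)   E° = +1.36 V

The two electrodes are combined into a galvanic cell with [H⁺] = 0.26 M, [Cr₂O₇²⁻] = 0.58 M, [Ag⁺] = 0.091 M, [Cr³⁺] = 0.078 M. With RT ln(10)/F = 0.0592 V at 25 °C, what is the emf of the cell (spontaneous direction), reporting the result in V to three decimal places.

+0.530 V

Cr₂O₇²⁻/Cr³⁺ is the cathode (higher E°), Ag⁺/Ag the anode: E°cell = +1.36 − (+0.83) = +0.53 V, n = 6.
Overall: Cr₂O₇²⁻(aq) + 14 H⁺(aq) + 6 Ag(s) → 2 Cr³⁺(aq) + 7 H₂O(l) + 6 Ag⁺(aq)
Q = [Cr³⁺]^2·[Ag⁺]^6 / ([Cr₂O₇²⁻]·[H⁺]^14); log Q = -0.035.
E = E° − (0.0592/n) log Q = +0.53 − (0.0592/6)(-0.035) = +0.530 V.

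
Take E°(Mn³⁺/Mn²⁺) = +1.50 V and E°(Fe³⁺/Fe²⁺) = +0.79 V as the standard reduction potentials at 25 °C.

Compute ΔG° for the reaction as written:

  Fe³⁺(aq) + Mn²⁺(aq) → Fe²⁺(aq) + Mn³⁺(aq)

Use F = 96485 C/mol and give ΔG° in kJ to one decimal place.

As written, Fe³⁺/Fe²⁺ is reduced (cathode) and Mn³⁺/Mn²⁺ is oxidised (anode), so E°cell = (+0.79) − (+1.50) = -0.71 V.
Balancing electrons gives n = 1.
ΔG° = −nFE° = −(1)(96485)(-0.71) = 68,504 J = +68.5 kJ.

+68.5 kJ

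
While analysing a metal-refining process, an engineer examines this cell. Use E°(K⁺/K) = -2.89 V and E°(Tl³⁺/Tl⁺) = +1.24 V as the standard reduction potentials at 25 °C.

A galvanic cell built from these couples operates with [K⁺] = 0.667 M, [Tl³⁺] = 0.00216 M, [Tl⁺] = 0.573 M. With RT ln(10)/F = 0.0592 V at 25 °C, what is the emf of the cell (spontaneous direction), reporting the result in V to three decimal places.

Tl³⁺/Tl⁺ is the cathode (higher E°), K⁺/K the anode: E°cell = +1.24 − (-2.89) = +4.13 V, n = 2.
Overall: Tl³⁺(aq) + 2 K(s) → Tl⁺(aq) + 2 K⁺(aq)
Q = [Tl⁺]·[K⁺]^2 / ([Tl³⁺]); log Q = 2.072.
E = E° − (0.0592/n) log Q = +4.13 − (0.0592/2)(2.072) = +4.069 V.

+4.069 V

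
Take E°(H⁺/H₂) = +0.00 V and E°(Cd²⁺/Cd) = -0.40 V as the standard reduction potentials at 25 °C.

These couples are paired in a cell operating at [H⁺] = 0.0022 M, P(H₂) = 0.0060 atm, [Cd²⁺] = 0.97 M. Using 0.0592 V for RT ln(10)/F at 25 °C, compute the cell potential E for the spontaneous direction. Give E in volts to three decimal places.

H⁺/H₂ is the cathode (higher E°), Cd²⁺/Cd the anode: E°cell = +0.00 − (-0.40) = +0.40 V, n = 2.
Overall: 2 H⁺(aq) + Cd(s) → H₂(g) + Cd²⁺(aq)
Q = P(H₂)·[Cd²⁺] / ([H⁺]^2); log Q = 3.080.
E = E° − (0.0592/n) log Q = +0.40 − (0.0592/2)(3.080) = +0.309 V.

+0.309 V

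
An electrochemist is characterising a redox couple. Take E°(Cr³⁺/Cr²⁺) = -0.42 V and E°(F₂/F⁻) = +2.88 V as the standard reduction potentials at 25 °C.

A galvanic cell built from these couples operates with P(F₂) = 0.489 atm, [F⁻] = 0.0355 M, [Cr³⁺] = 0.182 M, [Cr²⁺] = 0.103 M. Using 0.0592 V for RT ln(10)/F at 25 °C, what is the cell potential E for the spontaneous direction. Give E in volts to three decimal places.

F₂/F⁻ is the cathode (higher E°), Cr³⁺/Cr²⁺ the anode: E°cell = +2.88 − (-0.42) = +3.30 V, n = 2.
Overall: F₂(g) + 2 Cr²⁺(aq) → 2 F⁻(aq) + 2 Cr³⁺(aq)
Q = [F⁻]^2·[Cr³⁺]^2 / (P(F₂)·[Cr²⁺]^2); log Q = -2.094.
E = E° − (0.0592/n) log Q = +3.30 − (0.0592/2)(-2.094) = +3.362 V.

+3.362 V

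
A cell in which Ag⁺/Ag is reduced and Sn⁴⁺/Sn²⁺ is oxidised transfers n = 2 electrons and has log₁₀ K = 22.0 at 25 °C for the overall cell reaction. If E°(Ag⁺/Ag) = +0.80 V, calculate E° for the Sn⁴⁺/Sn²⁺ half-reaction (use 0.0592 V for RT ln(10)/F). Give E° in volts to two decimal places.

+0.15 V

E°cell = (0.0592/n)·log K = (0.0592/2)(22.0) = +0.651 V.
Since Ag⁺/Ag is the cathode and Sn⁴⁺/Sn²⁺ the anode, E°cell = E°(Ag⁺/Ag) − E°(Sn⁴⁺/Sn²⁺).
So E°(Sn⁴⁺/Sn²⁺) = E°(Ag⁺/Ag) − E°cell = (+0.80) − (+0.651) = +0.15 V.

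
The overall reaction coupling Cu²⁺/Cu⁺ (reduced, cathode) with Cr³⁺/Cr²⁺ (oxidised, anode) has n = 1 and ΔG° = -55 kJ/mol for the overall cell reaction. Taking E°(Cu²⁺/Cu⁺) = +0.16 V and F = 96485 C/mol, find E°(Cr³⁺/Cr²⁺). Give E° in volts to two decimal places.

E°cell = −ΔG°/(nF) = −(-55×10³)/((1)(96485)) = +0.570 V.
Since Cu²⁺/Cu⁺ is the cathode and Cr³⁺/Cr²⁺ the anode, E°cell = E°(Cu²⁺/Cu⁺) − E°(Cr³⁺/Cr²⁺).
So E°(Cr³⁺/Cr²⁺) = E°(Cu²⁺/Cu⁺) − E°cell = (+0.16) − (+0.570) = -0.41 V.

-0.41 V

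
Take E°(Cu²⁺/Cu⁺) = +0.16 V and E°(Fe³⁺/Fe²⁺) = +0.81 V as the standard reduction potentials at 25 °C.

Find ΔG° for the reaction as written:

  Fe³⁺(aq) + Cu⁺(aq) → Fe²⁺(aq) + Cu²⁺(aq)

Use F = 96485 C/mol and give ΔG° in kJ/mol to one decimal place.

-62.7 kJ/mol

As written, Fe³⁺/Fe²⁺ is reduced (cathode) and Cu²⁺/Cu⁺ is oxidised (anode), so E°cell = (+0.81) − (+0.16) = +0.65 V.
Balancing electrons gives n = 1.
ΔG° = −nFE° = −(1)(96485)(+0.65) = -62,715 J = -62.7 kJ/mol.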